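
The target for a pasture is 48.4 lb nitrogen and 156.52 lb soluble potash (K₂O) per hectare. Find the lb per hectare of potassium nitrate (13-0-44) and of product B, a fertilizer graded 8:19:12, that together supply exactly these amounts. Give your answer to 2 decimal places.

Let a = lb of potassium nitrate, b = lb of product B (per hectare).
N: 0.13·a + 0.08·b = 48.4
K₂O: 0.44·a + 0.12·b = 156.52
Eliminate a: (row1) − 0.13/0.44·(row2) → 0.0445455·b = 2.15545, so b = 48.3878.
Back-substitute: a = (48.4 − 0.08·48.3878) / 0.13 = 342.531.

342.53 lb potassium nitrate, 48.39 lb product B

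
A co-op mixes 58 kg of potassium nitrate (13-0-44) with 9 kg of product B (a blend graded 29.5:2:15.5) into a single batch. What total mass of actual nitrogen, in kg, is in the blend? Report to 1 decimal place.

10.2 kg N

N mass = 13%×58 + 29.5%×9 = 10.195 kg.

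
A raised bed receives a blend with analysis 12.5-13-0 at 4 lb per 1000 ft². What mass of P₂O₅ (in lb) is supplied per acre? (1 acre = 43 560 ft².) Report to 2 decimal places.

22.65 lb P₂O₅ per acre

P₂O₅ per 1000 ft² = 4 × 13% = 0.52 lb.
Convert to per acre: 0.52 × 43.56 = 22.6512 lb.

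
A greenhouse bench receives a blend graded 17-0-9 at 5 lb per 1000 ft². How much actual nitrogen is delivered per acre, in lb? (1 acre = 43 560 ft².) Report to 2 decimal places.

37.03 lb N per acre

nitrogen per 1000 ft² = 5 × 17% = 0.85 lb.
Convert to per acre: 0.85 × 43.56 = 37.026 lb.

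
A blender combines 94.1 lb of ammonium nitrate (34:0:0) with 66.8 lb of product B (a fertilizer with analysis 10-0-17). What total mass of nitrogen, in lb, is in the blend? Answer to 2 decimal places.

N mass = 34%×94.1 + 10%×66.8 = 38.674 lb.

38.67 lb N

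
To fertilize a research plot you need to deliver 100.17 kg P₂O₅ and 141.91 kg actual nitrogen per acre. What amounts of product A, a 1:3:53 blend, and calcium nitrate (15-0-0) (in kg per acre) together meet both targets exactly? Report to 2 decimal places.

Let a = kg of product A, b = kg of calcium nitrate (per acre).
P₂O₅: 0.03·a + 0·b = 100.17
N: 0.01·a + 0.15·b = 141.91
From row1: a = (100.17 − 0·b) / 0.03.
Into row2: 0.01·(100.17 − 0·b)/0.03 + 0.15·b = 141.91 → b = 723.467, a = 3339.

3339.00 kg product A, 723.47 kg calcium nitrate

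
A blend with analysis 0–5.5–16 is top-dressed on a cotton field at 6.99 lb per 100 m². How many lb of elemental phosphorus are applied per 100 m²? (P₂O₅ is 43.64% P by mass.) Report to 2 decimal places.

0.17 lb P per hundred sq m

P₂O₅ per 100 m² = 6.99 × 5.5% = 0.38445 lb.
Elemental P = 0.38445 × 0.4364 = 0.167774 lb per 100 m².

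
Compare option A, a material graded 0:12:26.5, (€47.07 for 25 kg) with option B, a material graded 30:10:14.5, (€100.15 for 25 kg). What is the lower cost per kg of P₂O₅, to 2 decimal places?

option A: P₂O₅ per bag = 25 × 12% = 3 kg; cost = 47.07 / 3 = €15.6900/kg P₂O₅.
option B: P₂O₅ per bag = 25 × 10% = 2.5 kg; cost = 100.15 / 2.5 = €40.0600/kg P₂O₅.
option A is cheaper.

€15.69 per kg P₂O₅ (option A)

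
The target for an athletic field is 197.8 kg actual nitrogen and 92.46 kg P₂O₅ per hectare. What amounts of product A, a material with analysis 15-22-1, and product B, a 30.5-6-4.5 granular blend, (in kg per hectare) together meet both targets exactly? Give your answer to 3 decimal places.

281.107 kg product A, 510.275 kg product B

With a, b = kg per hectare of product A and product B:
N: 0.15·a + 0.305·b = 197.8
P₂O₅: 0.22·a + 0.06·b = 92.46
Eliminate a: (row1) − 0.15/0.22·(row2) → 0.264091·b = 134.759, so b = 510.2754.
Back-substitute: a = (197.8 − 0.305·510.2754) / 0.15 = 281.1067.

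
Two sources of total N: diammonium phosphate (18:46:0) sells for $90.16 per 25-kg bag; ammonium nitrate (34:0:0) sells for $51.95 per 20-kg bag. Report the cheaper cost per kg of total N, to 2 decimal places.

diammonium phosphate: N per bag = 25 × 18% = 4.5 kg; cost = 90.16 / 4.5 = $20.0356/kg N.
ammonium nitrate: N per bag = 20 × 34% = 6.8 kg; cost = 51.95 / 6.8 = $7.6397/kg N.
ammonium nitrate is cheaper.

$7.64 per kg N (ammonium nitrate)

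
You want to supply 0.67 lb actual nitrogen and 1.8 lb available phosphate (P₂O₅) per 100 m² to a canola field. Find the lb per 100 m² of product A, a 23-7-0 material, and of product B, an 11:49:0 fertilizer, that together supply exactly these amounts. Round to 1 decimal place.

1.2 lb product A, 3.5 lb product B

Let a = lb of product A, b = lb of product B (per 100 m²).
N: 0.23·a + 0.11·b = 0.67
P₂O₅: 0.07·a + 0.49·b = 1.8
From row1: a = (0.67 − 0.11·b) / 0.23.
Into row2: 0.07·(0.67 − 0.11·b)/0.23 + 0.49·b = 1.8 → b = 3.49619, a = 1.24095.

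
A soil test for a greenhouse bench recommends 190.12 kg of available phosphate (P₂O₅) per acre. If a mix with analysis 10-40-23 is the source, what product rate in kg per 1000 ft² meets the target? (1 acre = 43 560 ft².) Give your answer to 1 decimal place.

Product per acre = 190.12 / 40% = 475.3 kg.
Convert to per 1000 ft²: 475.3 × 0.0229568 = 10.9114 kg.

10.9 kg of product per thousand sq ft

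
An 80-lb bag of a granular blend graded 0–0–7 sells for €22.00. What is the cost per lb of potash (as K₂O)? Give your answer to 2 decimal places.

€3.93 per lb K₂O

K₂O in bag = 80 × 7% = 5.6 lb.
Cost per lb K₂O = €22.00 / 5.6 = €3.9286.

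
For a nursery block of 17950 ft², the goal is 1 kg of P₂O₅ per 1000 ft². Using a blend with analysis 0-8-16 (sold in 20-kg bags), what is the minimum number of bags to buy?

Product per 1000 ft² = 1 / 8% = 12.5 kg.
Total product = 12.5 × 17950 / 1000 = 224.375 kg.
Bags = ⌈224.375 / 20⌉ = 12.

12 bags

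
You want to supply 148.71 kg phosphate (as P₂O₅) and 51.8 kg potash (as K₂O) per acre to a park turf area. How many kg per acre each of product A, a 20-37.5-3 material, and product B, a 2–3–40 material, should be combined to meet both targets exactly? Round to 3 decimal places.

Per-acre balance (a = product A, b = product B):
P₂O₅: 0.375·a + 0.03·b = 148.71
K₂O: 0.03·a + 0.4·b = 51.8
Solving simultaneously: a = 388.5312, b = 100.3602.

388.531 kg product A, 100.360 kg product B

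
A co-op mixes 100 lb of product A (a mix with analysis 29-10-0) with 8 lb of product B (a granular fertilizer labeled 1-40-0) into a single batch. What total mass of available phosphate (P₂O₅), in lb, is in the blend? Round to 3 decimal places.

P₂O₅ mass = 10%×100 + 40%×8 = 13.2 lb.

13.200 lb P₂O₅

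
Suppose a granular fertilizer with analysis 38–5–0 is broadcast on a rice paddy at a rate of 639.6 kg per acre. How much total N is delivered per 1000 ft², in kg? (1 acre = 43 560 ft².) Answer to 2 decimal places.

5.58 kg N per thousand sq ft

nitrogen per acre = 639.6 × 38% = 243.048 kg.
Convert to per 1000 ft²: 243.048 × 0.0229568 = 5.57961 kg.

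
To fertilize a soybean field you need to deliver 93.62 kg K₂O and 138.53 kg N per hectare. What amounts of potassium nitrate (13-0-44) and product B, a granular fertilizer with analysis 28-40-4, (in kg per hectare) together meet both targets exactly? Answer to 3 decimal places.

175.190 kg potassium nitrate, 413.412 kg product B

With a, b = kg per hectare of potassium nitrate and product B:
K₂O: 0.44·a + 0.04·b = 93.62
N: 0.13·a + 0.28·b = 138.53
Eliminate b: (row1) − 0.04/0.28·(row2) → 0.421429·a = 73.83, so a = 175.1898.
Then b = (138.53 − 0.13·175.1898) / 0.28 = 413.4119.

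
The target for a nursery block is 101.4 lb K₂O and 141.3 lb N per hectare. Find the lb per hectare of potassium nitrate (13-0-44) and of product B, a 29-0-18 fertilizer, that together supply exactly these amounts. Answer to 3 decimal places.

With a, b = lb per hectare of potassium nitrate and product B:
K₂O: 0.44·a + 0.18·b = 101.4
N: 0.13·a + 0.29·b = 141.3
From row1: a = (101.4 − 0.18·b) / 0.44.
Into row2: 0.13·(101.4 − 0.18·b)/0.44 + 0.29·b = 141.3 → b = 470.1536, a = 38.119002.

38.119 lb potassium nitrate, 470.154 lb product B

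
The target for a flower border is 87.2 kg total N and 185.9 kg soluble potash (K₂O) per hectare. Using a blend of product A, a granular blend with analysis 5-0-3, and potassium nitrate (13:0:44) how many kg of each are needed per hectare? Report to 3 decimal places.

784.586 kg product A, 369.006 kg potassium nitrate

Per-hectare balance (a = product A, b = potassium nitrate):
N: 0.05·a + 0.13·b = 87.2
K₂O: 0.03·a + 0.44·b = 185.9
Eliminate b: (row1) − 0.13/0.44·(row2) → 0.0411364·a = 32.275, so a = 784.5856.
Then b = (185.9 − 0.03·784.5856) / 0.44 = 369.0055.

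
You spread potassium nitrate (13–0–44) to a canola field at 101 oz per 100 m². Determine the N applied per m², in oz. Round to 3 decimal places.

nitrogen per 100 m² = 101 × 13% = 13.13 oz.
Convert to per m²: 13.13 × 0.01 = 0.1313 oz.

0.131 oz N per sq m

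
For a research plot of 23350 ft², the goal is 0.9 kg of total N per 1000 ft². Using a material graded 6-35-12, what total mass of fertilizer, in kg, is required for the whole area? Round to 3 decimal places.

Product per 1000 ft² = 0.9 / 6% = 15 kg.
Total product = 15 × 23350 / 1000 = 350.25 kg.

350.250 kg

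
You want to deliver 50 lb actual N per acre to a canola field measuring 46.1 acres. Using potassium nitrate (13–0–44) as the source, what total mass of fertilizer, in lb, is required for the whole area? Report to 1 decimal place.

17730.8 lb

Product per acre = 50 / 13% = 384.615 lb.
Total product = 384.615 × 46.1 = 17730.77 lb.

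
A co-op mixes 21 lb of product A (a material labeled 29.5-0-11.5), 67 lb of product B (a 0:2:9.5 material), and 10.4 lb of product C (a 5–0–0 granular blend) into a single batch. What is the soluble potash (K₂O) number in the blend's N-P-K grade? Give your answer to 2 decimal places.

Total mass = 21 + 67 + 10.4 = 98.4 lb.
K₂O mass = 11.5%×21 + 9.5%×67 + 0%×10.4 = 8.78 lb.
% K₂O = 8.78 / 98.4 = 8.92276%.

8.92% K₂O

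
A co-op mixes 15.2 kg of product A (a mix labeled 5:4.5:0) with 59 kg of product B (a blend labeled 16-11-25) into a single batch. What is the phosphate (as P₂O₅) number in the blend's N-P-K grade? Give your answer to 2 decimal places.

9.67% P₂O₅

Total mass = 15.2 + 59 = 74.2 kg.
P₂O₅ mass = 4.5%×15.2 + 11%×59 = 7.174 kg.
% P₂O₅ = 7.174 / 74.2 = 9.66846%.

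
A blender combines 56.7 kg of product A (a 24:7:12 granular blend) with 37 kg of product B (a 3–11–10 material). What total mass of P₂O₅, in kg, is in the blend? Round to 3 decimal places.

P₂O₅ mass = 7%×56.7 + 11%×37 = 8.039 kg.

8.039 kg P₂O₅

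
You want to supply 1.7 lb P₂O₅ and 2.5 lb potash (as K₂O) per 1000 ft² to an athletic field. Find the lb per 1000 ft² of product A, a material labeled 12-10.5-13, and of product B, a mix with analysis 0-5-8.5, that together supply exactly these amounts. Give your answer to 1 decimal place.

Per-1000 ft² balance (a = product A, b = product B):
P₂O₅: 0.105·a + 0.05·b = 1.7
K₂O: 0.13·a + 0.085·b = 2.5
From row1: a = (1.7 − 0.05·b) / 0.105.
Into row2: 0.13·(1.7 − 0.05·b)/0.105 + 0.085·b = 2.5 → b = 17.1134, a = 8.04124.

8.0 lb product A, 17.1 lb product B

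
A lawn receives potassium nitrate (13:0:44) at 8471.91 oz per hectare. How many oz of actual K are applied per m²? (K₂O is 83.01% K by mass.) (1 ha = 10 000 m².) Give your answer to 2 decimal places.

0.31 oz K per sq m

K₂O per hectare = 8471.91 × 44% = 3727.64 oz.
Elemental K = 3727.64 × 0.8301 = 3094.31 oz per hectare.
Convert to per m²: 3094.31 × 0.0001 = 0.309431 oz.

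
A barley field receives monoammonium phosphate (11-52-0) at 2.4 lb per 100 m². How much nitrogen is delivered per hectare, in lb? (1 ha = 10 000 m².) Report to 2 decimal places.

nitrogen per 100 m² = 2.4 × 11% = 0.264 lb.
Convert to per hectare: 0.264 × 100 = 26.4 lb.

26.40 lb N per hectare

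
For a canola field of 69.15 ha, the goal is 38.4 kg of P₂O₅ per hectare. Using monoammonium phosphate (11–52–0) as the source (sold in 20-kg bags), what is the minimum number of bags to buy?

256 bags

Product per hectare = 38.4 / 52% = 73.8462 kg.
Total product = 73.8462 × 69.15 = 5106.46 kg.
Bags = ⌈5106.46 / 20⌉ = 256.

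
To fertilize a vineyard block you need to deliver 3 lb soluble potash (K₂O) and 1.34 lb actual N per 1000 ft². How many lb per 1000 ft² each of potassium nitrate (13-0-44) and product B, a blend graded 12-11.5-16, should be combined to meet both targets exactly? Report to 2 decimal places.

With a, b = lb per 1000 ft² of potassium nitrate and product B:
K₂O: 0.44·a + 0.16·b = 3
N: 0.13·a + 0.12·b = 1.34
From row1: a = (3 − 0.16·b) / 0.44.
Into row2: 0.13·(3 − 0.16·b)/0.44 + 0.12·b = 1.34 → b = 6.2375, a = 4.55.

4.55 lb potassium nitrate, 6.24 lb product B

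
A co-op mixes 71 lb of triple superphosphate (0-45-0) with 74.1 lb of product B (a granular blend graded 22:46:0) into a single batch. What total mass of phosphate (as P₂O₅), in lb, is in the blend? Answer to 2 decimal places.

P₂O₅ mass = 45%×71 + 46%×74.1 = 66.036 lb.

66.04 lb P₂O₅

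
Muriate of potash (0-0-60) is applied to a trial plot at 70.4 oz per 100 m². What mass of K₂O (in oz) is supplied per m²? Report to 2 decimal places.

K₂O per 100 m² = 70.4 × 60% = 42.24 oz.
Convert to per m²: 42.24 × 0.01 = 0.4224 oz.

0.42 oz K₂O per sq m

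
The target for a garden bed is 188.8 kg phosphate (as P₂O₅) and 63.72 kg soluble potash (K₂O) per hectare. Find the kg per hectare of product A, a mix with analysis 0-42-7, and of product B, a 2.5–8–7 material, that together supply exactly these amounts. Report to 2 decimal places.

Let a = kg of product A, b = kg of product B (per hectare).
P₂O₅: 0.42·a + 0.08·b = 188.8
K₂O: 0.07·a + 0.07·b = 63.72
Eliminate a: (row1) − 0.42/0.07·(row2) → -0.34·b = -193.52, so b = 569.176.
Back-substitute: a = (188.8 − 0.08·569.176) / 0.42 = 341.109.

341.11 kg product A, 569.18 kg product B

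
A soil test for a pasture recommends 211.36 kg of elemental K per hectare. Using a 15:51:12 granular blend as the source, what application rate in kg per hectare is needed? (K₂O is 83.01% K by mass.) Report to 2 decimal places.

2121.83 kg of product per hectare

As K₂O: 211.36 / 0.8301 = 254.62 kg per hectare.
Product per hectare = 254.62 / 12% = 2121.833 kg.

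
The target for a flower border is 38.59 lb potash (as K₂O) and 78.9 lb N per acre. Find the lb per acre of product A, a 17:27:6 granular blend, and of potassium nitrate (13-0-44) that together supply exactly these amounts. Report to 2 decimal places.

Per-acre balance (a = product A, b = potassium nitrate):
K₂O: 0.06·a + 0.44·b = 38.59
N: 0.17·a + 0.13·b = 78.9
Eliminate b: (row1) − 0.44/0.13·(row2) → -0.515385·a = -228.456, so a = 443.273.
Then b = (78.9 − 0.17·443.273) / 0.13 = 27.2582.

443.27 lb product A, 27.26 lb potassium nitrate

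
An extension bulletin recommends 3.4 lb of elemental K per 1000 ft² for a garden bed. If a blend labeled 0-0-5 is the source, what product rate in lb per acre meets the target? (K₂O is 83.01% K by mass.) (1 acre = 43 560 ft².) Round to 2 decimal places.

As K₂O: 3.4 / 0.8301 = 4.09589 lb per 1000 ft².
Product per 1000 ft² = 4.09589 / 5% = 81.9178 lb.
Convert to per acre: 81.9178 × 43.56 = 3568.341 lb.

3568.34 lb of product per acre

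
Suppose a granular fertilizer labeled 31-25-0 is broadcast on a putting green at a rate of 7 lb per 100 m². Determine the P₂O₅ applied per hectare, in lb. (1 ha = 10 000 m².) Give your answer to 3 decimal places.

P₂O₅ per 100 m² = 7 × 25% = 1.75 lb.
Convert to per hectare: 1.75 × 100 = 175 lb.

175.000 lb P₂O₅ per hectare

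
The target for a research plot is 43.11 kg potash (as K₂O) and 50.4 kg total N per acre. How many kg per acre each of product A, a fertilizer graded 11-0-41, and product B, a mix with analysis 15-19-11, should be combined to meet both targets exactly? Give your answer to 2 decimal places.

With a, b = kg per acre of product A and product B:
K₂O: 0.41·a + 0.11·b = 43.11
N: 0.11·a + 0.15·b = 50.4
Eliminate a: (row1) − 0.41/0.11·(row2) → -0.449091·b = -144.745, so b = 322.306.
Back-substitute: a = (43.11 − 0.11·322.306) / 0.41 = 18.6741.

18.67 kg product A, 322.31 kg product B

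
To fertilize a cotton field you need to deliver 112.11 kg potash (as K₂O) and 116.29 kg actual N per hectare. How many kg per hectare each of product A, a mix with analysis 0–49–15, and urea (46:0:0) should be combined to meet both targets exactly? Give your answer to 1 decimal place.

With a, b = kg per hectare of product A and urea:
K₂O: 0.15·a + 0·b = 112.11
N: 0·a + 0.46·b = 116.29
Solving simultaneously: a = 747.4, b = 252.804.

747.4 kg product A, 252.8 kg urea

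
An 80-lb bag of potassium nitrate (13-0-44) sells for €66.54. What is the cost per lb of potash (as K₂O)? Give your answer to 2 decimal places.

€1.89 per lb K₂O

K₂O in bag = 80 × 44% = 35.2 lb.
Cost per lb K₂O = €66.54 / 35.2 = €1.8903.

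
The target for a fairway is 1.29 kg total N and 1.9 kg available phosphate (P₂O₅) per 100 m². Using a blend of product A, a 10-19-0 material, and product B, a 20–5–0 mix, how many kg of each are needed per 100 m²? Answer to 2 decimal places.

Per-100 m² balance (a = product A, b = product B):
N: 0.1·a + 0.2·b = 1.29
P₂O₅: 0.19·a + 0.05·b = 1.9
Eliminate b: (row1) − 0.2/0.05·(row2) → -0.66·a = -6.31, so a = 9.56061.
Then b = (1.9 − 0.19·9.56061) / 0.05 = 1.6697.

9.56 kg product A, 1.67 kg product B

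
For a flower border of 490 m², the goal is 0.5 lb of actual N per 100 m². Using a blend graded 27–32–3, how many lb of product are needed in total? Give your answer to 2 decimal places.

Product per 100 m² = 0.5 / 27% = 1.85185 lb.
Total product = 1.85185 × 490 / 100 = 9.07407 lb.

9.07 lb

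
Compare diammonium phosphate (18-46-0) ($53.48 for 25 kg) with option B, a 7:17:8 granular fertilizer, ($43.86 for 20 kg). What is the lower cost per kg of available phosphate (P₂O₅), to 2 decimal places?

diammonium phosphate: P₂O₅ per bag = 25 × 46% = 11.5 kg; cost = 53.48 / 11.5 = $4.6504/kg P₂O₅.
option B: P₂O₅ per bag = 20 × 17% = 3.4 kg; cost = 43.86 / 3.4 = $12.9000/kg P₂O₅.
diammonium phosphate is cheaper.

$4.65 per kg P₂O₅ (diammonium phosphate)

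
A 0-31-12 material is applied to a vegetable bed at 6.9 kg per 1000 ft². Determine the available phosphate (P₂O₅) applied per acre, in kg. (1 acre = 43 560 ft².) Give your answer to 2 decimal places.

P₂O₅ per 1000 ft² = 6.9 × 31% = 2.139 kg.
Convert to per acre: 2.139 × 43.56 = 93.1748 kg.

93.17 kg P₂O₅ per acre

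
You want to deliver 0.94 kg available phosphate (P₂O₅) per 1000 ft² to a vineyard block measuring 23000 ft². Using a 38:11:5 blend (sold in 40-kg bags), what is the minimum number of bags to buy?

5 bags

Product per 1000 ft² = 0.94 / 11% = 8.54545 kg.
Total product = 8.54545 × 23000 / 1000 = 196.545 kg.
Bags = ⌈196.545 / 40⌉ = 5.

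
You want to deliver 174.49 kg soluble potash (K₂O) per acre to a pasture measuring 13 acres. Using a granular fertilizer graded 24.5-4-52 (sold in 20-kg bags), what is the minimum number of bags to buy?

Product per acre = 174.49 / 52% = 335.558 kg.
Total product = 335.558 × 13 = 4362.25 kg.
Bags = ⌈4362.25 / 20⌉ = 219.

219 bags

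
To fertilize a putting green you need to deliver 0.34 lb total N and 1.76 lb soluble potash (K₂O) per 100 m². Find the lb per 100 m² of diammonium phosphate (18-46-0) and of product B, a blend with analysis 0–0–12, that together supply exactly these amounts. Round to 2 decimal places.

1.89 lb diammonium phosphate, 14.67 lb product B

Per-100 m² balance (a = diammonium phosphate, b = product B):
N: 0.18·a + 0·b = 0.34
K₂O: 0·a + 0.12·b = 1.76
Solving simultaneously: a = 1.88889, b = 14.6667.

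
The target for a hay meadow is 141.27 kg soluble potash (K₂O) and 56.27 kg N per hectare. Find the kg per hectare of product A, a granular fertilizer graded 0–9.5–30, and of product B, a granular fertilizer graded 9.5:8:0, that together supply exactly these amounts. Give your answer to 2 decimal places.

470.90 kg product A, 592.32 kg product B

Let a = kg of product A, b = kg of product B (per hectare).
K₂O: 0.3·a + 0·b = 141.27
N: 0·a + 0.095·b = 56.27
Solving simultaneously: a = 470.9, b = 592.316.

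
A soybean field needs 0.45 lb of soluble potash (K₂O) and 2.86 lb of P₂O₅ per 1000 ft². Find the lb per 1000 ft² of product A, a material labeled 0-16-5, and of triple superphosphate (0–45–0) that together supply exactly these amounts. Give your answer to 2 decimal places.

9.00 lb product A, 3.16 lb triple superphosphate

Per-1000 ft² balance (a = product A, b = triple superphosphate):
K₂O: 0.05·a + 0·b = 0.45
P₂O₅: 0.16·a + 0.45·b = 2.86
Eliminate a: (row1) − 0.05/0.16·(row2) → -0.140625·b = -0.44375, so b = 3.15556.
Back-substitute: a = (0.45 − 0·3.15556) / 0.05 = 9.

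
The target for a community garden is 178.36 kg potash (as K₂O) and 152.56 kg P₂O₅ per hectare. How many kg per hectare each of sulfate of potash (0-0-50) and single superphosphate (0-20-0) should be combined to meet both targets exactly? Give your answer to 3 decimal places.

356.720 kg sulfate of potash, 762.800 kg single superphosphate

Per-hectare balance (a = sulfate of potash, b = single superphosphate):
K₂O: 0.5·a + 0·b = 178.36
P₂O₅: 0·a + 0.2·b = 152.56
Solving simultaneously: a = 356.72, b = 762.8.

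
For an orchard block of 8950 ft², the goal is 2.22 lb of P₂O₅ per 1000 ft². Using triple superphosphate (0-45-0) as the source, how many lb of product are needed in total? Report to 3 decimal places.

Product per 1000 ft² = 2.22 / 45% = 4.93333 lb.
Total product = 4.93333 × 8950 / 1000 = 44.1533 lb.

44.153 lb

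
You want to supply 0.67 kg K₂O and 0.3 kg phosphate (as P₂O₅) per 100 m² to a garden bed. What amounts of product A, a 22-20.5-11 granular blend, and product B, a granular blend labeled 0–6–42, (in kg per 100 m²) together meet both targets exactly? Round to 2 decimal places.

1.08 kg product A, 1.31 kg product B

With a, b = kg per 100 m² of product A and product B:
K₂O: 0.11·a + 0.42·b = 0.67
P₂O₅: 0.205·a + 0.06·b = 0.3
From row1: a = (0.67 − 0.42·b) / 0.11.
Into row2: 0.205·(0.67 − 0.42·b)/0.11 + 0.06·b = 0.3 → b = 1.31258, a = 1.07925.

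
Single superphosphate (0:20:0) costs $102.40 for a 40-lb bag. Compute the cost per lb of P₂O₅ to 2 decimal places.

$12.80 per lb P₂O₅

P₂O₅ in bag = 40 × 20% = 8 lb.
Cost per lb P₂O₅ = $102.40 / 8 = $12.8000.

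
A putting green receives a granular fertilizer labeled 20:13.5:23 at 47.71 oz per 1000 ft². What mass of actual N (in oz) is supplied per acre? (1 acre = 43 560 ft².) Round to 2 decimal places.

415.65 oz N per acre

nitrogen per 1000 ft² = 47.71 × 20% = 9.542 oz.
Convert to per acre: 9.542 × 43.56 = 415.6495 oz.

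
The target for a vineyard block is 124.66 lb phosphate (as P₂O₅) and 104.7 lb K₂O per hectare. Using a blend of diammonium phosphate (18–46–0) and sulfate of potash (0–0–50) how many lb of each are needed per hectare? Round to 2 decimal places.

271.00 lb diammonium phosphate, 209.40 lb sulfate of potash

With a, b = lb per hectare of diammonium phosphate and sulfate of potash:
P₂O₅: 0.46·a + 0·b = 124.66
K₂O: 0·a + 0.5·b = 104.7
Solving simultaneously: a = 271, b = 209.4.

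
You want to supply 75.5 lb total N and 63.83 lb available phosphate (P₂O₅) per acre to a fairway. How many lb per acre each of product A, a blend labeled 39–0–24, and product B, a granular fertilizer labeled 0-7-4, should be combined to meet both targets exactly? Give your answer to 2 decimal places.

With a, b = lb per acre of product A and product B:
N: 0.39·a + 0·b = 75.5
P₂O₅: 0·a + 0.07·b = 63.83
Solving simultaneously: a = 193.5897, b = 911.857.

193.59 lb product A, 911.86 lb product B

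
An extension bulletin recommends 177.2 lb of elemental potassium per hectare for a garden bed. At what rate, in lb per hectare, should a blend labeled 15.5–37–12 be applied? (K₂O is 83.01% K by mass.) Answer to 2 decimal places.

As K₂O: 177.2 / 0.8301 = 213.468 lb per hectare.
Product per hectare = 213.468 / 12% = 1778.902 lb.

1778.90 lb of product per hectare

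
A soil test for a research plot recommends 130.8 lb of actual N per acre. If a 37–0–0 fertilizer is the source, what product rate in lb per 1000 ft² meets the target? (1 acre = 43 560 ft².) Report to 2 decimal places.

Product per acre = 130.8 / 37% = 353.514 lb.
Convert to per 1000 ft²: 353.514 × 0.0229568 = 8.11555 lb.

8.12 lb of product per thousand sq ft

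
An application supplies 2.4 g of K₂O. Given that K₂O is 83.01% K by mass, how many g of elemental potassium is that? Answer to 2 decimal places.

K = 2.4 × 0.8301 = 1.99224 g.

1.99 g K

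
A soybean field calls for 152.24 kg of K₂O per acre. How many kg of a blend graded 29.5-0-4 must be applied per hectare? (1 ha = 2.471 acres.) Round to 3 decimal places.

9404.626 kg of product per hectare

Product per acre = 152.24 / 4% = 3806 kg.
Convert to per hectare: 3806 × 2.471 = 9404.626 kg.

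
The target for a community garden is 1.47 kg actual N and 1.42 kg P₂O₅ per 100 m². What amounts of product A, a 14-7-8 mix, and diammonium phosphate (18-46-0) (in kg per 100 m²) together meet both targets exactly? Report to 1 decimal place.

8.1 kg product A, 1.9 kg diammonium phosphate

With a, b = kg per 100 m² of product A and diammonium phosphate:
N: 0.14·a + 0.18·b = 1.47
P₂O₅: 0.07·a + 0.46·b = 1.42
Solving simultaneously: a = 8.11969, b = 1.85135.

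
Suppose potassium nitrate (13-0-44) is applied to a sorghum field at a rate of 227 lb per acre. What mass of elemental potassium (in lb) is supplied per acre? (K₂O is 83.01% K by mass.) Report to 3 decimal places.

K₂O per acre = 227 × 44% = 99.88 lb.
Elemental K = 99.88 × 0.8301 = 82.9104 lb per acre.

82.910 lb K per acre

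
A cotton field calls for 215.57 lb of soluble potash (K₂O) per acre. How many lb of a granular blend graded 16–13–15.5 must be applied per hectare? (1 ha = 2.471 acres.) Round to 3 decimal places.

3436.603 lb of product per hectare

Product per acre = 215.57 / 15.5% = 1390.77 lb.
Convert to per hectare: 1390.77 × 2.471 = 3436.60303 lb.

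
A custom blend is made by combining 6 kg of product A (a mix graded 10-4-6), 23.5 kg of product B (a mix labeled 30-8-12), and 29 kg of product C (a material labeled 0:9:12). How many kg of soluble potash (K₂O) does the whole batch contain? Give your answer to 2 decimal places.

K₂O mass = 6%×6 + 12%×23.5 + 12%×29 = 6.66 kg.

6.66 kg K₂O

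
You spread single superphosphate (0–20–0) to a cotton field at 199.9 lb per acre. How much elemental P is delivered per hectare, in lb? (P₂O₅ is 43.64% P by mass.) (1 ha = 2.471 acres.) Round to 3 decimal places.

43.112 lb P per hectare

P₂O₅ per acre = 199.9 × 20% = 39.98 lb.
Elemental P = 39.98 × 0.4364 = 17.4473 lb per acre.
Convert to per hectare: 17.4473 × 2.471 = 43.1122 lb.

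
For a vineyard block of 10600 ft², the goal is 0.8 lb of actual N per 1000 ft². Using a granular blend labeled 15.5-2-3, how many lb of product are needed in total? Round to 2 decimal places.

54.71 lb

Product per 1000 ft² = 0.8 / 15.5% = 5.16129 lb.
Total product = 5.16129 × 10600 / 1000 = 54.7097 lb.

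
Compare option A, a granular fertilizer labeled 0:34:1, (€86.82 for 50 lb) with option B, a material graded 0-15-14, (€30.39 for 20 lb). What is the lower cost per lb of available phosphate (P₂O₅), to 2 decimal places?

€5.11 per lb P₂O₅ (option A)

option A: P₂O₅ per bag = 50 × 34% = 17 lb; cost = 86.82 / 17 = €5.1071/lb P₂O₅.
option B: P₂O₅ per bag = 20 × 15% = 3 lb; cost = 30.39 / 3 = €10.1300/lb P₂O₅.
option A is cheaper.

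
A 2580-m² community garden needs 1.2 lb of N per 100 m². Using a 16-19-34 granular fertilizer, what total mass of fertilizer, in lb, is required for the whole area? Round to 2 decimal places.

Product per 100 m² = 1.2 / 16% = 7.5 lb.
Total product = 7.5 × 2580 / 100 = 193.5 lb.

193.50 lb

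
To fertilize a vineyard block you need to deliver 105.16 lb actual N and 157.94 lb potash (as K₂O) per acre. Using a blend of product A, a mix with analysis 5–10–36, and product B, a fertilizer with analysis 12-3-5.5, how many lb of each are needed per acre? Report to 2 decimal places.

325.56 lb product A, 740.68 lb product B

Per-acre balance (a = product A, b = product B):
N: 0.05·a + 0.12·b = 105.16
K₂O: 0.36·a + 0.055·b = 157.94
Eliminate a: (row1) − 0.05/0.36·(row2) → 0.112361·b = 83.2239, so b = 740.682.
Back-substitute: a = (105.16 − 0.12·740.682) / 0.05 = 325.562.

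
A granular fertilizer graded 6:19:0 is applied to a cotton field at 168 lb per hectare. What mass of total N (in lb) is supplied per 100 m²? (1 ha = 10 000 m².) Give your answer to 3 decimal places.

0.101 lb N per hundred sq m

nitrogen per hectare = 168 × 6% = 10.08 lb.
Convert to per 100 m²: 10.08 × 0.01 = 0.1008 lb.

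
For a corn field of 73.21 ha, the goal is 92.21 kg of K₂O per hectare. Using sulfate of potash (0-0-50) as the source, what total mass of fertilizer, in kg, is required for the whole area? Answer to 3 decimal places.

13501.388 kg

Product per hectare = 92.21 / 50% = 184.42 kg.
Total product = 184.42 × 73.21 = 13501.3882 kg.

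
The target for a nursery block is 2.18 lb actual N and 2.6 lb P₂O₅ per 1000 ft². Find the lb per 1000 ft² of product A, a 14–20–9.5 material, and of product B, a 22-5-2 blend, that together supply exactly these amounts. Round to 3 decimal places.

With a, b = lb per 1000 ft² of product A and product B:
N: 0.14·a + 0.22·b = 2.18
P₂O₅: 0.2·a + 0.05·b = 2.6
Solving simultaneously: a = 12.5135, b = 1.94595.

12.514 lb product A, 1.946 lb product B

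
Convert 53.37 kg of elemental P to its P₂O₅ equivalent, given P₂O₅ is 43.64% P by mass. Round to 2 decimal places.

P₂O₅ = 53.37 / 0.4364 = 122.296 kg.

122.30 kg P₂O₅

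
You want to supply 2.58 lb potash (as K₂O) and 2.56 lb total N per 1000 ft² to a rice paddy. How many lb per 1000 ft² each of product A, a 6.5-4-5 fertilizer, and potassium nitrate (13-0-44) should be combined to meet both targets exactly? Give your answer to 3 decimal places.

35.792 lb product A, 1.796 lb potassium nitrate

With a, b = lb per 1000 ft² of product A and potassium nitrate:
K₂O: 0.05·a + 0.44·b = 2.58
N: 0.065·a + 0.13·b = 2.56
Eliminate a: (row1) − 0.05/0.065·(row2) → 0.34·b = 0.610769, so b = 1.79638.
Back-substitute: a = (2.58 − 0.44·1.79638) / 0.05 = 35.7919.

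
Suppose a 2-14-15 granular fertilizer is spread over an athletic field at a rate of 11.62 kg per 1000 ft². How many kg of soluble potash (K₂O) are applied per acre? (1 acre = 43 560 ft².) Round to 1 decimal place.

K₂O per 1000 ft² = 11.62 × 15% = 1.743 kg.
Convert to per acre: 1.743 × 43.56 = 75.9251 kg.

75.9 kg K₂O per acre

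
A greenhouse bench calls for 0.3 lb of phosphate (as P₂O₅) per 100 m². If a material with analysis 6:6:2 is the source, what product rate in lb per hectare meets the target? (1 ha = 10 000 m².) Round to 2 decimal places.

Product per 100 m² = 0.3 / 6% = 5 lb.
Convert to per hectare: 5 × 100 = 500 lb.

500.00 lb of product per hectare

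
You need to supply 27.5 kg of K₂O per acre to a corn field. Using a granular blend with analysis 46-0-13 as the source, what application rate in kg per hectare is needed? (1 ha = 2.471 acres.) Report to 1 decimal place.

522.7 kg of product per hectare

Product per acre = 27.5 / 13% = 211.538 kg.
Convert to per hectare: 211.538 × 2.471 = 522.712 kg.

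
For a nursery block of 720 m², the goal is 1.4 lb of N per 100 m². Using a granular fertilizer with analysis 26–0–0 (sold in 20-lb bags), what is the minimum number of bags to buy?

2 bags

Product per 100 m² = 1.4 / 26% = 5.38462 lb.
Total product = 5.38462 × 720 / 100 = 38.7692 lb.
Bags = ⌈38.7692 / 20⌉ = 2.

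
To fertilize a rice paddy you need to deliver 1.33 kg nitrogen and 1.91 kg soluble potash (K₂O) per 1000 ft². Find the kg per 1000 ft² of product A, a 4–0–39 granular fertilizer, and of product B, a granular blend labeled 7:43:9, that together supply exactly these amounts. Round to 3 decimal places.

Let a = kg of product A, b = kg of product B (per 1000 ft²).
N: 0.04·a + 0.07·b = 1.33
K₂O: 0.39·a + 0.09·b = 1.91
Eliminate b: (row1) − 0.07/0.09·(row2) → -0.263333·a = -0.155556, so a = 0.590717.
Then b = (1.91 − 0.39·0.590717) / 0.09 = 18.6624.

0.591 kg product A, 18.662 kg product B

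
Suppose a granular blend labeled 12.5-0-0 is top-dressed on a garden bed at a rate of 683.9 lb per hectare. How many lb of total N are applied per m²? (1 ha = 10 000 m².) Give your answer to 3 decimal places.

nitrogen per hectare = 683.9 × 12.5% = 85.4875 lb.
Convert to per m²: 85.4875 × 0.0001 = 0.00854875 lb.

0.009 lb N per sq m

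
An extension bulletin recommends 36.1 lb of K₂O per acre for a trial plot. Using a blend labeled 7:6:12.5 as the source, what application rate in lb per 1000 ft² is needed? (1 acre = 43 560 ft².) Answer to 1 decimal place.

6.6 lb of product per thousand sq ft

Product per acre = 36.1 / 12.5% = 288.8 lb.
Convert to per 1000 ft²: 288.8 × 0.0229568 = 6.62994 lb.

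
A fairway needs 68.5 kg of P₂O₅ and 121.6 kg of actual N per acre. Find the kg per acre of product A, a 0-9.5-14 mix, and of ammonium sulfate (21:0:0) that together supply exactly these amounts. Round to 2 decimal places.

With a, b = kg per acre of product A and ammonium sulfate:
P₂O₅: 0.095·a + 0·b = 68.5
N: 0·a + 0.21·b = 121.6
Solving simultaneously: a = 721.053, b = 579.048.

721.05 kg product A, 579.05 kg ammonium sulfate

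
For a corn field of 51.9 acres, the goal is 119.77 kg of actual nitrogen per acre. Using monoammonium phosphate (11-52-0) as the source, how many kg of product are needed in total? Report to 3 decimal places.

Product per acre = 119.77 / 11% = 1088.82 kg.
Total product = 1088.82 × 51.9 = 56509.6636 kg.

56509.664 kg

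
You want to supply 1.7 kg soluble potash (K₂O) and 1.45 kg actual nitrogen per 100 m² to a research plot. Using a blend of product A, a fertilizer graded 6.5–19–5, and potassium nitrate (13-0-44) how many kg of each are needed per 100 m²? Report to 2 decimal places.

18.87 kg product A, 1.72 kg potassium nitrate

Per-100 m² balance (a = product A, b = potassium nitrate):
K₂O: 0.05·a + 0.44·b = 1.7
N: 0.065·a + 0.13·b = 1.45
Eliminate b: (row1) − 0.44/0.13·(row2) → -0.17·a = -3.20769, so a = 18.8688.
Then b = (1.45 − 0.065·18.8688) / 0.13 = 1.71946.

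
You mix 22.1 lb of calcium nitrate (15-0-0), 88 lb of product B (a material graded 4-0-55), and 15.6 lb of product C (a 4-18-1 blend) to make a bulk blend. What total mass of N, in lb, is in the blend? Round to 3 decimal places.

7.459 lb N

N mass = 15%×22.1 + 4%×88 + 4%×15.6 = 7.459 lb.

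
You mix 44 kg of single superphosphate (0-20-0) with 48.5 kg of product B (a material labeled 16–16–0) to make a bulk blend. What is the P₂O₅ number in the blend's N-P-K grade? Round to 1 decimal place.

Total mass = 44 + 48.5 = 92.5 kg.
P₂O₅ mass = 20%×44 + 16%×48.5 = 16.56 kg.
% P₂O₅ = 16.56 / 92.5 = 17.9027%.

17.9% P₂O₅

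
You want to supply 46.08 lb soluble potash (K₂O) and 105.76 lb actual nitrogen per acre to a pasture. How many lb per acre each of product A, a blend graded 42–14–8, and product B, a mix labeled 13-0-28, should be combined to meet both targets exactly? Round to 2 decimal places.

With a, b = lb per acre of product A and product B:
K₂O: 0.08·a + 0.28·b = 46.08
N: 0.42·a + 0.13·b = 105.76
Eliminate b: (row1) − 0.28/0.13·(row2) → -0.824615·a = -181.711, so a = 220.358.
Then b = (105.76 − 0.42·220.358) / 0.13 = 101.612.

220.36 lb product A, 101.61 lb product B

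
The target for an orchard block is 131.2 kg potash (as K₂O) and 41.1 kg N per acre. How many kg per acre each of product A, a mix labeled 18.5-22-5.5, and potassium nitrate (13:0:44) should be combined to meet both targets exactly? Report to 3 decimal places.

13.845 kg product A, 296.451 kg potassium nitrate

Let a = kg of product A, b = kg of potassium nitrate (per acre).
K₂O: 0.055·a + 0.44·b = 131.2
N: 0.185·a + 0.13·b = 41.1
From row1: a = (131.2 − 0.44·b) / 0.055.
Into row2: 0.185·(131.2 − 0.44·b)/0.055 + 0.13·b = 41.1 → b = 296.4512, a = 13.8451.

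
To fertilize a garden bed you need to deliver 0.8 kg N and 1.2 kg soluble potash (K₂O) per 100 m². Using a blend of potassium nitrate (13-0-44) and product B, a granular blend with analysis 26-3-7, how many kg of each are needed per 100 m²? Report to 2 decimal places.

2.43 kg potassium nitrate, 1.86 kg product B

Per-100 m² balance (a = potassium nitrate, b = product B):
N: 0.13·a + 0.26·b = 0.8
K₂O: 0.44·a + 0.07·b = 1.2
Eliminate a: (row1) − 0.13/0.44·(row2) → 0.239318·b = 0.445455, so b = 1.86135.
Back-substitute: a = (0.8 − 0.26·1.86135) / 0.13 = 2.43115.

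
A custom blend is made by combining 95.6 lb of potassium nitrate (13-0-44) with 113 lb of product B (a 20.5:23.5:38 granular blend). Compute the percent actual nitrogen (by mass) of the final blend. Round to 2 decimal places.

Total mass = 95.6 + 113 = 208.6 lb.
N mass = 13%×95.6 + 20.5%×113 = 35.593 lb.
% N = 35.593 / 208.6 = 17.0628%.

17.06% N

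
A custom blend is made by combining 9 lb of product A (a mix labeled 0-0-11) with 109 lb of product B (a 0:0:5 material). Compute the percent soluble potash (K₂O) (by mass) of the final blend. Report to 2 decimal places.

Total mass = 9 + 109 = 118 lb.
K₂O mass = 11%×9 + 5%×109 = 6.44 lb.
% K₂O = 6.44 / 118 = 5.45763%.

5.46% K₂O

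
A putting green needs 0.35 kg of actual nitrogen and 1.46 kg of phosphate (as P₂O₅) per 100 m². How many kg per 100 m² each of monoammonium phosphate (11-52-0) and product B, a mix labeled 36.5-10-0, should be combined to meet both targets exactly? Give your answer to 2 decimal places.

With a, b = kg per 100 m² of monoammonium phosphate and product B:
N: 0.11·a + 0.365·b = 0.35
P₂O₅: 0.52·a + 0.1·b = 1.46
Solving simultaneously: a = 2.78468, b = 0.119687.

2.78 kg monoammonium phosphate, 0.12 kg product B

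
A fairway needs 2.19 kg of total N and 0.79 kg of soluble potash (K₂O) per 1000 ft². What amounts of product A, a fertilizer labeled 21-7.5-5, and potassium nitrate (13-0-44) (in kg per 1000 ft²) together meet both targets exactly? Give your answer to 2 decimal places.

With a, b = kg per 1000 ft² of product A and potassium nitrate:
N: 0.21·a + 0.13·b = 2.19
K₂O: 0.05·a + 0.44·b = 0.79
Eliminate a: (row1) − 0.21/0.05·(row2) → -1.718·b = -1.128, so b = 0.656577.
Back-substitute: a = (2.19 − 0.13·0.656577) / 0.21 = 10.0221.

10.02 kg product A, 0.66 kg potassium nitrate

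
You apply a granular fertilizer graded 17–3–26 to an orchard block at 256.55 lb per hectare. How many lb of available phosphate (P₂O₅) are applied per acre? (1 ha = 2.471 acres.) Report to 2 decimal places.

3.11 lb P₂O₅ per acre

P₂O₅ per hectare = 256.55 × 3% = 7.6965 lb.
Convert to per acre: 7.6965 × 0.404694 = 3.11473 lb.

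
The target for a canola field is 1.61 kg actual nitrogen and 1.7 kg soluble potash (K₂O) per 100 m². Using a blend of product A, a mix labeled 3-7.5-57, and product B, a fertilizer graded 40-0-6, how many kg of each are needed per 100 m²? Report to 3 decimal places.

2.579 kg product A, 3.832 kg product B

Let a = kg of product A, b = kg of product B (per 100 m²).
N: 0.03·a + 0.4·b = 1.61
K₂O: 0.57·a + 0.06·b = 1.7
Solving simultaneously: a = 2.57913, b = 3.83156.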